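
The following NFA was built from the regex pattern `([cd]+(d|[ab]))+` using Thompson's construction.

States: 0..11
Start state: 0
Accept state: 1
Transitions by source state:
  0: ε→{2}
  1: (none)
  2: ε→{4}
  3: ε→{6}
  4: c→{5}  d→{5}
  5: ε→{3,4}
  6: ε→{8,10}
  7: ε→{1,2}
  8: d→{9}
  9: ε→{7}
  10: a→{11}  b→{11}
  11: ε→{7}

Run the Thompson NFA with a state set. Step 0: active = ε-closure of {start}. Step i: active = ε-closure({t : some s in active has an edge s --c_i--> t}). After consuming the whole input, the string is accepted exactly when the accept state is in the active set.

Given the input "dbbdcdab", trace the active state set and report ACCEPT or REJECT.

S₀ = ε-closure({0}) = {0,2,4}
'd' @ 1: {3,4,5,6,8,10}
'b' @ 2: {1,2,4,7,11}  [accepting]
'b' @ 3: {}  — no active states
rest 'dcdab' ignored (set empty)
after full input: {}  (accept=1 not in)

Answer: REJECT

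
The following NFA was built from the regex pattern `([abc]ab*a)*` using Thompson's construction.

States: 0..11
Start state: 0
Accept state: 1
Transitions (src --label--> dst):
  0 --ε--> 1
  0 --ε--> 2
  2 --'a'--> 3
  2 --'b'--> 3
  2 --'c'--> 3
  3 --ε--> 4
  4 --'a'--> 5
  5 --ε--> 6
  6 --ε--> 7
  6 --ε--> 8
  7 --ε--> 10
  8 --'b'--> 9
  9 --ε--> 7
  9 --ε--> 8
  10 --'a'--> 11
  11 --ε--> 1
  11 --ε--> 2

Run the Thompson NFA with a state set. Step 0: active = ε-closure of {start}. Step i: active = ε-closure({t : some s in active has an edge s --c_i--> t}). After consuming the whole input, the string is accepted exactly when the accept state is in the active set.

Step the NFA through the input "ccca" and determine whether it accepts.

start: ε-closure({0}) = {0,1,2}
'c' @ 1: {3,4}
'c' @ 2: {}  — state set empty
rest 'ca' ignored (set empty)
end set {} — state 1 not in

Answer: REJECT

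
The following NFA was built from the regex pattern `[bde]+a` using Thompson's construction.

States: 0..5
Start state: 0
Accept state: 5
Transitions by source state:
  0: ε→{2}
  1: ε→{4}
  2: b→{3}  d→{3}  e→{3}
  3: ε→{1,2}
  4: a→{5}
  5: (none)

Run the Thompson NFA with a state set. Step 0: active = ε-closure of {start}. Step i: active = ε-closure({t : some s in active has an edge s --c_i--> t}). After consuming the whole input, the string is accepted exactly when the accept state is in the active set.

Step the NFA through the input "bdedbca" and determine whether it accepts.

Answer: REJECT

Derivation:
start: ε-closure({0}) = {0,2}
'b' @ 1: {1,2,3,4}
'd' @ 2: {1,2,3,4}
'e' @ 3: {1,2,3,4}
'd' @ 4: {1,2,3,4}
'b' @ 5: {1,2,3,4}
'c' @ 6: {}  — state set empty
rest 'a' ignored (set empty)
final: {}; accept 5 not in set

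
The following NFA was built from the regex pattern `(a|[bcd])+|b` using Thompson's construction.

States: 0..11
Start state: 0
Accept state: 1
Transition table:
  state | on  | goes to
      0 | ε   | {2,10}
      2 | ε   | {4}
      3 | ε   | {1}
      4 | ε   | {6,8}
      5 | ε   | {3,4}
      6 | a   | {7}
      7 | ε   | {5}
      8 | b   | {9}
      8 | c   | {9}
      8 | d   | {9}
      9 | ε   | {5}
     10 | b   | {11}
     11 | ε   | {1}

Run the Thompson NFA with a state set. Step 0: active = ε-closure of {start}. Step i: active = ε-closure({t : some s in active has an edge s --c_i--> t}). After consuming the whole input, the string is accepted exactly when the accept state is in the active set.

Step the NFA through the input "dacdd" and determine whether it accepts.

Answer: ACCEPT

Derivation:
S₀ = ε-closure({0}) = {0,2,4,6,8,10}
'd' @ 1: {1,3,4,5,6,8,9}  ✓accept
'a' @ 2: {1,3,4,5,6,7,8}  ✓accept
'c' @ 3: {1,3,4,5,6,8,9}  ✓accept
'd' @ 4: {1,3,4,5,6,8,9}  ✓accept
'd' @ 5: {1,3,4,5,6,8,9}  ✓accept
final: {1,3,4,5,6,8,9}; accept 1 in set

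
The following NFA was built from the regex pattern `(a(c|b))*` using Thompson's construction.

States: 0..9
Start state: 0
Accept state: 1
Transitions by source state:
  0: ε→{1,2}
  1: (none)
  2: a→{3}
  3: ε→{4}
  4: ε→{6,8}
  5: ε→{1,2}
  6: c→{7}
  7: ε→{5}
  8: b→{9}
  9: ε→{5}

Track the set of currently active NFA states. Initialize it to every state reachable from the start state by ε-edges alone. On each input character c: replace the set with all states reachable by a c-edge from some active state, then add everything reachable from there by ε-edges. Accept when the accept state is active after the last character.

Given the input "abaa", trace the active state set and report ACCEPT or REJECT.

Answer: REJECT

Steps:
S₀ = ε-closure({0}) = {0,1,2}
'a' @ 1: {3,4,6,8}
'b' @ 2: {1,2,5,9}  ✓accept
'a' @ 3: {3,4,6,8}
'a' @ 4: {}  — dead — no transitions
final: {}; accept 1 not in set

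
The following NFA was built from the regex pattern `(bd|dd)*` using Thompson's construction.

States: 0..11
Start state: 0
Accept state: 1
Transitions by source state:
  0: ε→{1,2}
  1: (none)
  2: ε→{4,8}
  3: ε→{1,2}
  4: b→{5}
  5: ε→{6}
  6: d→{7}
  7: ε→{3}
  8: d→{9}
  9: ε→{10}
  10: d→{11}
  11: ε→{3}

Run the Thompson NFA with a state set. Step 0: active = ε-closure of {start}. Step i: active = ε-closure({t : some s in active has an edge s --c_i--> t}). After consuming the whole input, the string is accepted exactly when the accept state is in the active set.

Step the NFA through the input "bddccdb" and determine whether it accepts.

initial (ε-close {0}): {0,1,2,4,8}
'b' @ 1: {5,6}
'd' @ 2: {1,2,3,4,7,8}  [accepting]
'd' @ 3: {9,10}
'c' @ 4: {}  — no active states
rest 'cdb' ignored (set empty)
final: {}; accept 1 not in set

Answer: REJECT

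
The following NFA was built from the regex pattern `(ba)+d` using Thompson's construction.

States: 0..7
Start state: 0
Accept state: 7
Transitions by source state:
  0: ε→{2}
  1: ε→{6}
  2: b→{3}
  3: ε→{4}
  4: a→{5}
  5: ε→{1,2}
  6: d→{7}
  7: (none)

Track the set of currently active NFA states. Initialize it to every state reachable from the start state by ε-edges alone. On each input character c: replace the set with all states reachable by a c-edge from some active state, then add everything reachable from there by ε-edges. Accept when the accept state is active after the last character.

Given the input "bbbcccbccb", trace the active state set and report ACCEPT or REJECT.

initial (ε-close {0}): {0,2}
'b' @ 1: {3,4}
'b' @ 2: {}  — dead — no transitions
rest 'bcccbccb' ignored (set empty)
after full input: {}  (accept=7 not in)

Answer: REJECT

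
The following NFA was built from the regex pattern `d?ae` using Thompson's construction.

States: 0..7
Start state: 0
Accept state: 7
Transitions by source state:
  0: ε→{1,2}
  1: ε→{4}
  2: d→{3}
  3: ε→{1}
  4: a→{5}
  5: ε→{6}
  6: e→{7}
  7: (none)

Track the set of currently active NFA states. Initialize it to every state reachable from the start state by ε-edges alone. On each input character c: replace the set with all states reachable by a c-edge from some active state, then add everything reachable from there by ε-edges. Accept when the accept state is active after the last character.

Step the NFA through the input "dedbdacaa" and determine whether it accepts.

initial (ε-close {0}): {0,1,2,4}
'd' @ 1: {1,3,4}
'e' @ 2: {}  — state set empty
rest 'dbdacaa' ignored (set empty)
after full input: {}  (accept=7 not in)

Answer: REJECT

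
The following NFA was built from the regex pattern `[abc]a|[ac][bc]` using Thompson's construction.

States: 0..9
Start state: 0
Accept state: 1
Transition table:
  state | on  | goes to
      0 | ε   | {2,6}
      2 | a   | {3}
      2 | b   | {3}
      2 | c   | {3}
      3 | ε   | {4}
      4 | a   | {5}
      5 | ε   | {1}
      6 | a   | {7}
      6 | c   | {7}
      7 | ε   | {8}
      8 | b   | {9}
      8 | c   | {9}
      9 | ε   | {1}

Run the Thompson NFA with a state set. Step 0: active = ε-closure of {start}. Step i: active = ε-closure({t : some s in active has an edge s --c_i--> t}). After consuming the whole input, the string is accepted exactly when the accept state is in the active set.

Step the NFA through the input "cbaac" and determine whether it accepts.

Answer: REJECT

Steps:
initial (ε-close {0}): {0,2,6}
'c' @ 1: {3,4,7,8}
'b' @ 2: {1,9}  [accepting]
'a' @ 3: {}  — dead — no transitions
rest 'ac' ignored (set empty)
after full input: {}  (accept=1 not in)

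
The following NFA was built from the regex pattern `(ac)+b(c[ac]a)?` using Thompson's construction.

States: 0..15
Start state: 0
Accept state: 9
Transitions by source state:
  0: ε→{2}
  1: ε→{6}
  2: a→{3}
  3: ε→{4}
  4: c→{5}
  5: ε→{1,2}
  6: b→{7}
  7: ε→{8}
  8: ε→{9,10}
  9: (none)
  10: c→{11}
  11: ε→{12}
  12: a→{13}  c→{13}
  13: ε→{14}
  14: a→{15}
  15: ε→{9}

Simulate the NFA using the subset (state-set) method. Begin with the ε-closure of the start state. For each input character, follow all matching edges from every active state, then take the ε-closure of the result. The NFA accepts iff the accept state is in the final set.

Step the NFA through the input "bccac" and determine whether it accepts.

Answer: REJECT

Steps:
start: ε-closure({0}) = {0,2}
'b' @ 1: {}  — dead — no transitions
rest 'ccac' ignored (set empty)
end set {} — state 9 not in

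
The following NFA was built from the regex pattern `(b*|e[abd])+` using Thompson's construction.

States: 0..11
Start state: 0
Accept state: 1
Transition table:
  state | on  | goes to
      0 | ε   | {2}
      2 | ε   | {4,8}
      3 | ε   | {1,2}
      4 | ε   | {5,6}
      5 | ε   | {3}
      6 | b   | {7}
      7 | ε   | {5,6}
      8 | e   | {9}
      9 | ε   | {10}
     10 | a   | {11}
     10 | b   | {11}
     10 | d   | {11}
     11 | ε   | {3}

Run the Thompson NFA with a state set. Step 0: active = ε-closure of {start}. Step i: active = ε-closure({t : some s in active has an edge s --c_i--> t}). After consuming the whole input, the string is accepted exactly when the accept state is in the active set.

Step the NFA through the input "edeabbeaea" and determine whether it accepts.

S₀ = ε-closure({0}) = {0,1,2,3,4,5,6,8}
'e' @ 1: {9,10}
'd' @ 2: {1,2,3,4,5,6,8,11}  ✓accept
'e' @ 3: {9,10}
'a' @ 4: {1,2,3,4,5,6,8,11}  ✓accept
'b' @ 5: {1,2,3,4,5,6,7,8}  ✓accept
'b' @ 6: {1,2,3,4,5,6,7,8}  ✓accept
'e' @ 7: {9,10}
'a' @ 8: {1,2,3,4,5,6,8,11}  ✓accept
'e' @ 9: {9,10}
'a' @ 10: {1,2,3,4,5,6,8,11}  ✓accept
after full input: {1,2,3,4,5,6,8,11}  (accept=1 in)

Answer: ACCEPT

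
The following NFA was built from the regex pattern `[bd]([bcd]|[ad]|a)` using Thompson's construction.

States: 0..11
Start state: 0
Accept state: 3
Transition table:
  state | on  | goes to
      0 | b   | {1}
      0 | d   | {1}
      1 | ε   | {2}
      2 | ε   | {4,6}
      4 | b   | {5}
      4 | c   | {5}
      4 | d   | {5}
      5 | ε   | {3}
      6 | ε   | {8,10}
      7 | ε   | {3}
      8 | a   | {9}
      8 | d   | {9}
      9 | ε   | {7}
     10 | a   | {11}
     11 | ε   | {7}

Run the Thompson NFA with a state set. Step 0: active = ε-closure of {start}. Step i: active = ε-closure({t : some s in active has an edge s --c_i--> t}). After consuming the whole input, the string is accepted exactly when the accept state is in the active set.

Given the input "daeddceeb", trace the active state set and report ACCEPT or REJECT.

start: ε-closure({0}) = {0}
'd' @ 1: {1,2,4,6,8,10}
'a' @ 2: {3,7,9,11}  (accept∈set)
'e' @ 3: {}  — no active states
rest 'ddceeb' ignored (set empty)
after full input: {}  (accept=3 not in)

Answer: REJECT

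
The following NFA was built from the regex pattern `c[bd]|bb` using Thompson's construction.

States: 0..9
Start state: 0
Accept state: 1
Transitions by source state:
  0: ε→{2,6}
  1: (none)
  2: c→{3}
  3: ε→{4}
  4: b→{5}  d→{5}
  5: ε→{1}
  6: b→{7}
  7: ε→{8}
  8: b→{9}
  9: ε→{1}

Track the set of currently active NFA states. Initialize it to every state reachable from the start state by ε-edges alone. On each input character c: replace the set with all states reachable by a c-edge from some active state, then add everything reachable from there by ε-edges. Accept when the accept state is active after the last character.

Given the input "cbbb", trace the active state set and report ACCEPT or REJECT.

start: ε-closure({0}) = {0,2,6}
'c' @ 1: {3,4}
'b' @ 2: {1,5}  [accepting]
'b' @ 3: {}  — state set empty
rest 'b' ignored (set empty)
after full input: {}  (accept=1 not in)

Answer: REJECT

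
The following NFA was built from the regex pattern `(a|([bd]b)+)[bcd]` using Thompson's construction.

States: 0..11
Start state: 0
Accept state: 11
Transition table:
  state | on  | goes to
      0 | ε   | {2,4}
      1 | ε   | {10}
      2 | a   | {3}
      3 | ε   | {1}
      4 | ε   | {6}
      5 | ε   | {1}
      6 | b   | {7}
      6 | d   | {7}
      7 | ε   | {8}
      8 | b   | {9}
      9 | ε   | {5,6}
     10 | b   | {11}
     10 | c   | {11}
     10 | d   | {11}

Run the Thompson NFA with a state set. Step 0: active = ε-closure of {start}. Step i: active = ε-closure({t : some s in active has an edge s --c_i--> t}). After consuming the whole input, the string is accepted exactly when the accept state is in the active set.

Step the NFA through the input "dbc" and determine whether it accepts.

Answer: ACCEPT

Trace:
initial (ε-close {0}): {0,2,4,6}
'd' @ 1: {7,8}
'b' @ 2: {1,5,6,9,10}
'c' @ 3: {11}  (accept∈set)
final: {11}; accept 11 in set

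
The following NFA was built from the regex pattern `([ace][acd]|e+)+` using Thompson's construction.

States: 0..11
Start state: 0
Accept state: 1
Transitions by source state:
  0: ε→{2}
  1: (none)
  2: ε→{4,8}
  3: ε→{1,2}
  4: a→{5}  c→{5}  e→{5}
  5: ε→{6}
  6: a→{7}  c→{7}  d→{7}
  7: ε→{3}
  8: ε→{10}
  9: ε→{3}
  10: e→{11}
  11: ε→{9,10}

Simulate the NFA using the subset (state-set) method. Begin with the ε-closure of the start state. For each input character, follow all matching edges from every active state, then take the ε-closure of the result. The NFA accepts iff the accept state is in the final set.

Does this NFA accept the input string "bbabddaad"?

S₀ = ε-closure({0}) = {0,2,4,8,10}
'b' @ 1: {}  — state set empty
rest 'babddaad' ignored (set empty)
end set {} — state 1 not in

Answer: REJECT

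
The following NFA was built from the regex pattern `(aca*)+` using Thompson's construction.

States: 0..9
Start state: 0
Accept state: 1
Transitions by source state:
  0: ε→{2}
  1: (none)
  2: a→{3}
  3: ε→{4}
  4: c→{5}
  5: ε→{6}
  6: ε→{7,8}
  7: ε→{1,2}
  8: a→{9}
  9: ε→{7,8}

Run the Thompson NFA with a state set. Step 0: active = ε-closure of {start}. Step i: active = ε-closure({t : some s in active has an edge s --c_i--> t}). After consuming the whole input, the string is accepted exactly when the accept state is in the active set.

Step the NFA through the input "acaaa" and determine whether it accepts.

Answer: ACCEPT

Trace:
start: ε-closure({0}) = {0,2}
'a' @ 1: {3,4}
'c' @ 2: {1,2,5,6,7,8}  ✓accept
'a' @ 3: {1,2,3,4,7,8,9}  ✓accept
'a' @ 4: {1,2,3,4,7,8,9}  ✓accept
'a' @ 5: {1,2,3,4,7,8,9}  ✓accept
after full input: {1,2,3,4,7,8,9}  (accept=1 in)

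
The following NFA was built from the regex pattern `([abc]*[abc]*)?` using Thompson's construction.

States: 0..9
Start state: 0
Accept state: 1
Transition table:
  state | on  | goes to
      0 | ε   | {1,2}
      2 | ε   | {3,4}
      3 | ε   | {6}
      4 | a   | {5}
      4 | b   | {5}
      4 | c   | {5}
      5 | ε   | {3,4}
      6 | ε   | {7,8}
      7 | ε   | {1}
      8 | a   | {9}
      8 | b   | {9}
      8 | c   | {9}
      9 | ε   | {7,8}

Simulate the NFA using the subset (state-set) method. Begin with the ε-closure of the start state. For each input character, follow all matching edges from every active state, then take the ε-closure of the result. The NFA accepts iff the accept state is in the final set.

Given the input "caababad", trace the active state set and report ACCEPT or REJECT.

S₀ = ε-closure({0}) = {0,1,2,3,4,6,7,8}
'c' @ 1: {1,3,4,5,6,7,8,9}  (accept∈set)
'a' @ 2: {1,3,4,5,6,7,8,9}  (accept∈set)
'a' @ 3: {1,3,4,5,6,7,8,9}  (accept∈set)
'b' @ 4: {1,3,4,5,6,7,8,9}  (accept∈set)
'a' @ 5: {1,3,4,5,6,7,8,9}  (accept∈set)
'b' @ 6: {1,3,4,5,6,7,8,9}  (accept∈set)
'a' @ 7: {1,3,4,5,6,7,8,9}  (accept∈set)
'd' @ 8: {}  — state set empty
final: {}; accept 1 not in set

Answer: REJECT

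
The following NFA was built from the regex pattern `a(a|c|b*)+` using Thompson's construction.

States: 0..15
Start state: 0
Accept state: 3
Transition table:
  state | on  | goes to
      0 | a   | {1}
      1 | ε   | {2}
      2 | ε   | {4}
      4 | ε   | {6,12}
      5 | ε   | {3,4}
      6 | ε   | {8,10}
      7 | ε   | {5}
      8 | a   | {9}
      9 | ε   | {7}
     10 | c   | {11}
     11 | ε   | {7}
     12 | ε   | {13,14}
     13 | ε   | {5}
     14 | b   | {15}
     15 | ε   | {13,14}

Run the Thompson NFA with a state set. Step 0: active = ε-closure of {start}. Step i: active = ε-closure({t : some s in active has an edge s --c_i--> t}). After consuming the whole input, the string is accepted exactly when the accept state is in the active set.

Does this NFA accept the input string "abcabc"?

Answer: ACCEPT

Steps:
S₀ = ε-closure({0}) = {0}
'a' @ 1: {1,2,3,4,5,6,8,10,12,13,14}  ✓accept
'b' @ 2: {3,4,5,6,8,10,12,13,14,15}  ✓accept
'c' @ 3: {3,4,5,6,7,8,10,11,12,13,14}  ✓accept
'a' @ 4: {3,4,5,6,7,8,9,10,12,13,14}  ✓accept
'b' @ 5: {3,4,5,6,8,10,12,13,14,15}  ✓accept
'c' @ 6: {3,4,5,6,7,8,10,11,12,13,14}  ✓accept
end set {3,4,5,6,7,8,10,11,12,13,14} — state 3 in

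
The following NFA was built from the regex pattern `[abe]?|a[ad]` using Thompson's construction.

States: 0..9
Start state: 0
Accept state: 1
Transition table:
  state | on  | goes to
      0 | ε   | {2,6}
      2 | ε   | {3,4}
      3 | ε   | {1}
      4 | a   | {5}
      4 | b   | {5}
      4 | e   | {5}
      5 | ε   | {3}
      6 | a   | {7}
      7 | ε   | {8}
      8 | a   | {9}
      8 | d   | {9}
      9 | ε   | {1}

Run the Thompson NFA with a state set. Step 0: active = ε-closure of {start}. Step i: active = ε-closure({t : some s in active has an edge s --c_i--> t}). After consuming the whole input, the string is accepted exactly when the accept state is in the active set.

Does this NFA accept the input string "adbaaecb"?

Answer: REJECT

Derivation:
start: ε-closure({0}) = {0,1,2,3,4,6}
'a' @ 1: {1,3,5,7,8}  [accepting]
'd' @ 2: {1,9}  [accepting]
'b' @ 3: {}  — state set empty
rest 'aaecb' ignored (set empty)
end set {} — state 1 not in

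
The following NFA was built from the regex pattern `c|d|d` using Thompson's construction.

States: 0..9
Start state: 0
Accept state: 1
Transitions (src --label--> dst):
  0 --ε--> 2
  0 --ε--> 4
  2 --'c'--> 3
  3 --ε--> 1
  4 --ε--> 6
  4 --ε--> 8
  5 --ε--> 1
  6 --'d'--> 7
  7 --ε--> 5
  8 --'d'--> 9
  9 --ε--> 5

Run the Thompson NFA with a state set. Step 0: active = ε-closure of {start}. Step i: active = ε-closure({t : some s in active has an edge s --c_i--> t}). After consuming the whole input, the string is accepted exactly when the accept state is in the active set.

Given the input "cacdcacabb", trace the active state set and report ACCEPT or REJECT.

Answer: REJECT

Derivation:
S₀ = ε-closure({0}) = {0,2,4,6,8}
'c' @ 1: {1,3}  ✓accept
'a' @ 2: {}  — no active states
rest 'cdcacabb' ignored (set empty)
end set {} — state 1 not in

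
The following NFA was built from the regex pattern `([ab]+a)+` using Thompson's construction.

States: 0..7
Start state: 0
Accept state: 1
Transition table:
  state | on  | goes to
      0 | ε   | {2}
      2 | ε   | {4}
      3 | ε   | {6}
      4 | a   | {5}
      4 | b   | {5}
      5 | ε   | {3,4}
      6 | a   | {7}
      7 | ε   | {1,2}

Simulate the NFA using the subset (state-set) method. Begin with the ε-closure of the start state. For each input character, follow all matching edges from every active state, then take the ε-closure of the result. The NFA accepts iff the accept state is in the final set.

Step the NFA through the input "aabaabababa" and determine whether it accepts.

Answer: ACCEPT

Trace:
initial (ε-close {0}): {0,2,4}
'a' @ 1: {3,4,5,6}
'a' @ 2: {1,2,3,4,5,6,7}  [accepting]
'b' @ 3: {3,4,5,6}
'a' @ 4: {1,2,3,4,5,6,7}  [accepting]
'a' @ 5: {1,2,3,4,5,6,7}  [accepting]
'b' @ 6: {3,4,5,6}
'a' @ 7: {1,2,3,4,5,6,7}  [accepting]
'b' @ 8: {3,4,5,6}
'a' @ 9: {1,2,3,4,5,6,7}  [accepting]
'b' @ 10: {3,4,5,6}
'a' @ 11: {1,2,3,4,5,6,7}  [accepting]
after full input: {1,2,3,4,5,6,7}  (accept=1 in)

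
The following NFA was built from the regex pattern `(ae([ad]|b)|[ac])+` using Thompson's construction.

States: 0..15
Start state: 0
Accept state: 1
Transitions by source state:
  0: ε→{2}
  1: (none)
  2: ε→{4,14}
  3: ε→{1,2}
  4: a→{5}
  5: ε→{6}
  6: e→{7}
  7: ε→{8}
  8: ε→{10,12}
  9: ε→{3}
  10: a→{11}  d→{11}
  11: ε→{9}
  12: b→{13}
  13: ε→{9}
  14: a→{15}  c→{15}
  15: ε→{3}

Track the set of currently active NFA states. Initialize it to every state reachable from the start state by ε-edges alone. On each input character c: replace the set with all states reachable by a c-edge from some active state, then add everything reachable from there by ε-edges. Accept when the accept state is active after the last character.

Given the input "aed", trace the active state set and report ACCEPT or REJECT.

Answer: ACCEPT

Trace:
initial (ε-close {0}): {0,2,4,14}
'a' @ 1: {1,2,3,4,5,6,14,15}  [accepting]
'e' @ 2: {7,8,10,12}
'd' @ 3: {1,2,3,4,9,11,14}  [accepting]
after full input: {1,2,3,4,9,11,14}  (accept=1 in)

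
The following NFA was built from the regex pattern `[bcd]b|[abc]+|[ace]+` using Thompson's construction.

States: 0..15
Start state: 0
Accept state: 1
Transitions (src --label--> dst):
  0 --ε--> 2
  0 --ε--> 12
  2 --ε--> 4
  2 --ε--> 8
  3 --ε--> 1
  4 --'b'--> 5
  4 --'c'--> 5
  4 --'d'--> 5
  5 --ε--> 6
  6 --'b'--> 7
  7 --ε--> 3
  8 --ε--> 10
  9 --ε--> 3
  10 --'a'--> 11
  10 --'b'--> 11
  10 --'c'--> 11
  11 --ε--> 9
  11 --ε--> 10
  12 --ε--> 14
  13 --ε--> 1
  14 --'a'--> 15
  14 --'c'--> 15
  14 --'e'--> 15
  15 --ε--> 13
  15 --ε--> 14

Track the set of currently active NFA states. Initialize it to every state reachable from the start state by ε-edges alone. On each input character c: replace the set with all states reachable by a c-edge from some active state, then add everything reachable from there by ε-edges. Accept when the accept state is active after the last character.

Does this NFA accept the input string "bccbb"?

start: ε-closure({0}) = {0,2,4,8,10,12,14}
'b' @ 1: {1,3,5,6,9,10,11}  [accepting]
'c' @ 2: {1,3,9,10,11}  [accepting]
'c' @ 3: {1,3,9,10,11}  [accepting]
'b' @ 4: {1,3,9,10,11}  [accepting]
'b' @ 5: {1,3,9,10,11}  [accepting]
after full input: {1,3,9,10,11}  (accept=1 in)

Answer: ACCEPT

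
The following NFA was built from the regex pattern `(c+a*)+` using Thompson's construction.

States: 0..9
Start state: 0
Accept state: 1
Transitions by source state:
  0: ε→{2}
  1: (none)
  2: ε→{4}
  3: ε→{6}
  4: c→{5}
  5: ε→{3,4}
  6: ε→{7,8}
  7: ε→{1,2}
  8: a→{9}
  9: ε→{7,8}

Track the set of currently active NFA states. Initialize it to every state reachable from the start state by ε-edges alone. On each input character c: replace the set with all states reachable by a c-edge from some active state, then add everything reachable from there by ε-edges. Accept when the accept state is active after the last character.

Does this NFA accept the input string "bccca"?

Answer: REJECT

Steps:
S₀ = ε-closure({0}) = {0,2,4}
'b' @ 1: {}  — state set empty
rest 'ccca' ignored (set empty)
after full input: {}  (accept=1 not in)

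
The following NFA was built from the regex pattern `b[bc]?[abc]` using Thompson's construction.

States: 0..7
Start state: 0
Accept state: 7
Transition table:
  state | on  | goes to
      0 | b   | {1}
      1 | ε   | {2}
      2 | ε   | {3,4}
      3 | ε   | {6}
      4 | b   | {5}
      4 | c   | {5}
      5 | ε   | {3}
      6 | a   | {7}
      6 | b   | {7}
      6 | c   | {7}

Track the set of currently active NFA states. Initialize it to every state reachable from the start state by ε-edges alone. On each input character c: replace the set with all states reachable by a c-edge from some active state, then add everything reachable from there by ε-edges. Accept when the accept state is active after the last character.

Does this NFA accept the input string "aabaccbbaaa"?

Answer: REJECT

Steps:
S₀ = ε-closure({0}) = {0}
'a' @ 1: {}  — dead — no transitions
rest 'abaccbbaaa' ignored (set empty)
after full input: {}  (accept=7 not in)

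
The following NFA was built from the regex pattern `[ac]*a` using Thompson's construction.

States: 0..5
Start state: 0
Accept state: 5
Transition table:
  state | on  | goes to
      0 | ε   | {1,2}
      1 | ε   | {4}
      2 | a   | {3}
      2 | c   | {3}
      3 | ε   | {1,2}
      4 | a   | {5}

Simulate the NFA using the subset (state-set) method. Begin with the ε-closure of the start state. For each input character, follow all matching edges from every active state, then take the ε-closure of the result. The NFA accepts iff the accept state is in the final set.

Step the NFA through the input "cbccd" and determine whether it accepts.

S₀ = ε-closure({0}) = {0,1,2,4}
'c' @ 1: {1,2,3,4}
'b' @ 2: {}  — dead — no transitions
rest 'ccd' ignored (set empty)
end set {} — state 5 not in

Answer: REJECT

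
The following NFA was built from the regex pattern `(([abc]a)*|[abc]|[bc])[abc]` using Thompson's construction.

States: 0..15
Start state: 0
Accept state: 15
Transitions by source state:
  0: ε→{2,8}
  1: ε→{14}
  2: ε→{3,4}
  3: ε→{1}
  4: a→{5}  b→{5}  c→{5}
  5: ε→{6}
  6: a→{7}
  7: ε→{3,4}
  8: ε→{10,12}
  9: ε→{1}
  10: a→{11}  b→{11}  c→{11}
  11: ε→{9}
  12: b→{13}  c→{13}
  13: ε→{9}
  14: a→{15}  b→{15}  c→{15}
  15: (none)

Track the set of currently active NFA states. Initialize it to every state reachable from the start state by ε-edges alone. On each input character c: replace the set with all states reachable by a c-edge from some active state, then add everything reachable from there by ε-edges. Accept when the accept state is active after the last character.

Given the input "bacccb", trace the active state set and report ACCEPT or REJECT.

Answer: REJECT

Steps:
start: ε-closure({0}) = {0,1,2,3,4,8,10,12,14}
'b' @ 1: {1,5,6,9,11,13,14,15}  ✓accept
'a' @ 2: {1,3,4,7,14,15}  ✓accept
'c' @ 3: {5,6,15}  ✓accept
'c' @ 4: {}  — dead — no transitions
rest 'cb' ignored (set empty)
end set {} — state 15 not in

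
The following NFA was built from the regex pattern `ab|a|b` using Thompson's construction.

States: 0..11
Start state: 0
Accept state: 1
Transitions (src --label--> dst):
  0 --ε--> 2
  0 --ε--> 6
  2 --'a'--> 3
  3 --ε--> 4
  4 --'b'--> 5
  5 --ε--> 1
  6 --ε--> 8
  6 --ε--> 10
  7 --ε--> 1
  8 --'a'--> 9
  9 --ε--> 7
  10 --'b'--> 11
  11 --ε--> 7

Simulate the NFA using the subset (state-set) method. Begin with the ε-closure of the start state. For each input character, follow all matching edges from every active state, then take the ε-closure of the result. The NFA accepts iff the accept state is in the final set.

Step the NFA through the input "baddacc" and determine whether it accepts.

start: ε-closure({0}) = {0,2,6,8,10}
'b' @ 1: {1,7,11}  (accept∈set)
'a' @ 2: {}  — dead — no transitions
rest 'ddacc' ignored (set empty)
end set {} — state 1 not in

Answer: REJECT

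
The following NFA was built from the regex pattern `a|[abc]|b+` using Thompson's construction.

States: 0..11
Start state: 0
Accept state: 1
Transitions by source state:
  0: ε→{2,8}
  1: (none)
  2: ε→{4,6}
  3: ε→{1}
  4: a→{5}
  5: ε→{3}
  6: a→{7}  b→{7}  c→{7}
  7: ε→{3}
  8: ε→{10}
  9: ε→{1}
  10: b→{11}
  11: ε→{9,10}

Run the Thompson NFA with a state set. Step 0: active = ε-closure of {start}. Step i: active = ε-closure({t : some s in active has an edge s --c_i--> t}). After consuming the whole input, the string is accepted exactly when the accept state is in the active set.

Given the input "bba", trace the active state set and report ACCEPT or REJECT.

Answer: REJECT

Steps:
start: ε-closure({0}) = {0,2,4,6,8,10}
'b' @ 1: {1,3,7,9,10,11}  [accepting]
'b' @ 2: {1,9,10,11}  [accepting]
'a' @ 3: {}  — state set empty
after full input: {}  (accept=1 not in)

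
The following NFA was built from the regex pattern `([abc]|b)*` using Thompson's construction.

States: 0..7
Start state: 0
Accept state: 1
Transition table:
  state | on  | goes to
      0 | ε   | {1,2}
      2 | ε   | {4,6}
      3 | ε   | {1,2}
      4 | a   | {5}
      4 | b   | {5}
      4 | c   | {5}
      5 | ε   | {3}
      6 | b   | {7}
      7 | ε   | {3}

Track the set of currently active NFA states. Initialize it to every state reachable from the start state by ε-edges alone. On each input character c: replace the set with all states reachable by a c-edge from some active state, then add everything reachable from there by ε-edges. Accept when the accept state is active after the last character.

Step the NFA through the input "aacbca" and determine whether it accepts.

start: ε-closure({0}) = {0,1,2,4,6}
'a' @ 1: {1,2,3,4,5,6}  ✓accept
'a' @ 2: {1,2,3,4,5,6}  ✓accept
'c' @ 3: {1,2,3,4,5,6}  ✓accept
'b' @ 4: {1,2,3,4,5,6,7}  ✓accept
'c' @ 5: {1,2,3,4,5,6}  ✓accept
'a' @ 6: {1,2,3,4,5,6}  ✓accept
end set {1,2,3,4,5,6} — state 1 in

Answer: ACCEPT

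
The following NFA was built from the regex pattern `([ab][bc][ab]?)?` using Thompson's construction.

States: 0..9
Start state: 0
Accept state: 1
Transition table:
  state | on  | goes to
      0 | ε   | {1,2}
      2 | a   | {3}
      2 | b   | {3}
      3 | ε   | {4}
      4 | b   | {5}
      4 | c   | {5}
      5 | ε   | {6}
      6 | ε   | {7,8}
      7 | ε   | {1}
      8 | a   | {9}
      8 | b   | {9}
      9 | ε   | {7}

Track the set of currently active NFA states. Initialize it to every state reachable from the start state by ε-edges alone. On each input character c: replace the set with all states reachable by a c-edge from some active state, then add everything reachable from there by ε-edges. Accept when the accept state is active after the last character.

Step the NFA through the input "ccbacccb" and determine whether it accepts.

Answer: REJECT

Trace:
initial (ε-close {0}): {0,1,2}
'c' @ 1: {}  — no active states
rest 'cbacccb' ignored (set empty)
after full input: {}  (accept=1 not in)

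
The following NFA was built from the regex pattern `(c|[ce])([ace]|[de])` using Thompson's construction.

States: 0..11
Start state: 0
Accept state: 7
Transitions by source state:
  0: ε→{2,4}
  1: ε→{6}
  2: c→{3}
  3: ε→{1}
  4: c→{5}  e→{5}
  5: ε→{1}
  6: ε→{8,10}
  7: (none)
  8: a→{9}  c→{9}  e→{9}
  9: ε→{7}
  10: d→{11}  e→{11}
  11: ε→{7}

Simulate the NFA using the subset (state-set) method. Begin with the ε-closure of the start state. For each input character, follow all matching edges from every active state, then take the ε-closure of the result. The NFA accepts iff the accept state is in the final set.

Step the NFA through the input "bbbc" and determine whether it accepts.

S₀ = ε-closure({0}) = {0,2,4}
'b' @ 1: {}  — state set empty
rest 'bbc' ignored (set empty)
end set {} — state 7 not in

Answer: REJECT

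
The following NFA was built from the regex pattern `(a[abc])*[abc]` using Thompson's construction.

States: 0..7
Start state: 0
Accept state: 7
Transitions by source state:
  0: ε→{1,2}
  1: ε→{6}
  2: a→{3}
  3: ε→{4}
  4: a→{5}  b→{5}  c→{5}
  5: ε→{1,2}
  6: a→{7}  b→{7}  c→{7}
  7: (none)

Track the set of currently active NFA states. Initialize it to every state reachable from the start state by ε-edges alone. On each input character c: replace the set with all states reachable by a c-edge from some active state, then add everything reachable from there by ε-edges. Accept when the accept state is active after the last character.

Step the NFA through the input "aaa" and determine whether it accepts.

Answer: ACCEPT

Derivation:
initial (ε-close {0}): {0,1,2,6}
'a' @ 1: {3,4,7}  ✓accept
'a' @ 2: {1,2,5,6}
'a' @ 3: {3,4,7}  ✓accept
end set {3,4,7} — state 7 in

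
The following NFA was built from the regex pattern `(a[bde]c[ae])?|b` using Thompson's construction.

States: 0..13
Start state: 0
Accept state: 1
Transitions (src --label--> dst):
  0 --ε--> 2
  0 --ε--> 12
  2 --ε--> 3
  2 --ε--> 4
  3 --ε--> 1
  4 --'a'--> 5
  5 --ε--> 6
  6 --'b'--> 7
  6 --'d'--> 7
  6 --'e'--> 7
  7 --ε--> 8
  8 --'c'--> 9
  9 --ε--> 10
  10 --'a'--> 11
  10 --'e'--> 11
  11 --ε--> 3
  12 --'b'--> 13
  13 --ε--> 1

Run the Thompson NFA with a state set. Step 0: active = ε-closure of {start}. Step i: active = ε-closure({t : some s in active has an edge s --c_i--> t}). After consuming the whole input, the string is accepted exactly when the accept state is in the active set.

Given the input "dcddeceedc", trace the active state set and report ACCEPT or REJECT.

start: ε-closure({0}) = {0,1,2,3,4,12}
'd' @ 1: {}  — dead — no transitions
rest 'cddeceedc' ignored (set empty)
final: {}; accept 1 not in set

Answer: REJECT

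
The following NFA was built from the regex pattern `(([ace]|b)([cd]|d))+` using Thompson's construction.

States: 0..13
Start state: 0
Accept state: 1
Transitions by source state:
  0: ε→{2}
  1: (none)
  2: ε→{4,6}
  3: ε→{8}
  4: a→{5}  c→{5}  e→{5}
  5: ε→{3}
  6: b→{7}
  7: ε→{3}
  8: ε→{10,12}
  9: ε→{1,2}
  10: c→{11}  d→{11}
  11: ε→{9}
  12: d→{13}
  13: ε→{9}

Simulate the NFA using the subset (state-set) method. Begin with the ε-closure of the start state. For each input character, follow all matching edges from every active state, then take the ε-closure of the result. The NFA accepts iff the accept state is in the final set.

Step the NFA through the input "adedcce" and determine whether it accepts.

S₀ = ε-closure({0}) = {0,2,4,6}
'a' @ 1: {3,5,8,10,12}
'd' @ 2: {1,2,4,6,9,11,13}  [accepting]
'e' @ 3: {3,5,8,10,12}
'd' @ 4: {1,2,4,6,9,11,13}  [accepting]
'c' @ 5: {3,5,8,10,12}
'c' @ 6: {1,2,4,6,9,11}  [accepting]
'e' @ 7: {3,5,8,10,12}
final: {3,5,8,10,12}; accept 1 not in set

Answer: REJECT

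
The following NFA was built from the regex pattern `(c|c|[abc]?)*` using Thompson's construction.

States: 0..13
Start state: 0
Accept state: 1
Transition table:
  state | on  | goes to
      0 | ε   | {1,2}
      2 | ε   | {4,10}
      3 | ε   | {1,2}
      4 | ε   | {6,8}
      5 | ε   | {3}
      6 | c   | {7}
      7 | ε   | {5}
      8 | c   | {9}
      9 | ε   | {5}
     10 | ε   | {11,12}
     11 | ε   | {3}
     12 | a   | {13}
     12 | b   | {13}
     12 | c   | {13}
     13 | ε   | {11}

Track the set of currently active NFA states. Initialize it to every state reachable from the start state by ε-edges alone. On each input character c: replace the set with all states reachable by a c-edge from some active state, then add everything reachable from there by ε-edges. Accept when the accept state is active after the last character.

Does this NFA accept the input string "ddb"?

start: ε-closure({0}) = {0,1,2,3,4,6,8,10,11,12}
'd' @ 1: {}  — no active states
rest 'db' ignored (set empty)
end set {} — state 1 not in

Answer: REJECT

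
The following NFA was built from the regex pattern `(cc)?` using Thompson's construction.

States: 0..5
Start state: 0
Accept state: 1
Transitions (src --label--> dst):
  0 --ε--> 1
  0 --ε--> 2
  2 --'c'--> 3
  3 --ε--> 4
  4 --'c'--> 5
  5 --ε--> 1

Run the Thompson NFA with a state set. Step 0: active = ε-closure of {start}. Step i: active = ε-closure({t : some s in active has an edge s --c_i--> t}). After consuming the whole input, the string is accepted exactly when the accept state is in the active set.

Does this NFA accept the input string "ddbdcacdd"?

initial (ε-close {0}): {0,1,2}
'd' @ 1: {}  — dead — no transitions
rest 'dbdcacdd' ignored (set empty)
final: {}; accept 1 not in set

Answer: REJECT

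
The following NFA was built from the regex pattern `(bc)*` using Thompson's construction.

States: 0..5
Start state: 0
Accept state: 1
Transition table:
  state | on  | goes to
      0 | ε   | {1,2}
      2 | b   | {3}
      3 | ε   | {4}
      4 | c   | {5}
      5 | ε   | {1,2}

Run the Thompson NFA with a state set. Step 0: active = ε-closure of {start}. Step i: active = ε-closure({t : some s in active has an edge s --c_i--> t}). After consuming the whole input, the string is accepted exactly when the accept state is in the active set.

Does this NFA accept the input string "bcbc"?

initial (ε-close {0}): {0,1,2}
'b' @ 1: {3,4}
'c' @ 2: {1,2,5}  [accepting]
'b' @ 3: {3,4}
'c' @ 4: {1,2,5}  [accepting]
final: {1,2,5}; accept 1 in set

Answer: ACCEPT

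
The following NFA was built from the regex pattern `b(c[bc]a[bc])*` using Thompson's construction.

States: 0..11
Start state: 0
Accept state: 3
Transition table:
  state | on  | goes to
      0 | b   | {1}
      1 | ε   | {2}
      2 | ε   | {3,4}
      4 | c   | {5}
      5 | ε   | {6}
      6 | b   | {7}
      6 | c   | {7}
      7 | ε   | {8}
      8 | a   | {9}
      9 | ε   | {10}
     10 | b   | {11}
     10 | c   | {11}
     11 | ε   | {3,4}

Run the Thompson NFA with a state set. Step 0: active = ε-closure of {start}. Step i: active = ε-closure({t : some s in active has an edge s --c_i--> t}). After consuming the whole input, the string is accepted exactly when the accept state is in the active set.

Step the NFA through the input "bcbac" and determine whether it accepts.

Answer: ACCEPT

Trace:
initial (ε-close {0}): {0}
'b' @ 1: {1,2,3,4}  [accepting]
'c' @ 2: {5,6}
'b' @ 3: {7,8}
'a' @ 4: {9,10}
'c' @ 5: {3,4,11}  [accepting]
final: {3,4,11}; accept 3 in set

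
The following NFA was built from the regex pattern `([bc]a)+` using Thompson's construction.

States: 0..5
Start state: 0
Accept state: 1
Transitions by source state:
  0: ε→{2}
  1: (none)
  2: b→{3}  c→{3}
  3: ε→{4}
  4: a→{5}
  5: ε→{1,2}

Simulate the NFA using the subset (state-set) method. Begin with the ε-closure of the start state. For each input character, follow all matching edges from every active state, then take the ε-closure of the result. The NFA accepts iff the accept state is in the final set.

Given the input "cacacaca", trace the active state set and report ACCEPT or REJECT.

Answer: ACCEPT

Steps:
start: ε-closure({0}) = {0,2}
'c' @ 1: {3,4}
'a' @ 2: {1,2,5}  [accepting]
'c' @ 3: {3,4}
'a' @ 4: {1,2,5}  [accepting]
'c' @ 5: {3,4}
'a' @ 6: {1,2,5}  [accepting]
'c' @ 7: {3,4}
'a' @ 8: {1,2,5}  [accepting]
after full input: {1,2,5}  (accept=1 in)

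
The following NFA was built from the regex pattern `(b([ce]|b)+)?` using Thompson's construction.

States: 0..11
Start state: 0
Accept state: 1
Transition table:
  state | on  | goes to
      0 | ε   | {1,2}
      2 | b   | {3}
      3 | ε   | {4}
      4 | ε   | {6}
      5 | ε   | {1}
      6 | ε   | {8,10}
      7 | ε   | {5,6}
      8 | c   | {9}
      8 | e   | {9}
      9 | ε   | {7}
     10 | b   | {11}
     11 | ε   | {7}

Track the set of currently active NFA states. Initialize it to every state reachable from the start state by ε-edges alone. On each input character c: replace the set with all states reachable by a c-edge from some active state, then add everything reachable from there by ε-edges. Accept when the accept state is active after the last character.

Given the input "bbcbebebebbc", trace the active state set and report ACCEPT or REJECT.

Answer: ACCEPT

Derivation:
initial (ε-close {0}): {0,1,2}
'b' @ 1: {3,4,6,8,10}
'b' @ 2: {1,5,6,7,8,10,11}  [accepting]
'c' @ 3: {1,5,6,7,8,9,10}  [accepting]
'b' @ 4: {1,5,6,7,8,10,11}  [accepting]
'e' @ 5: {1,5,6,7,8,9,10}  [accepting]
'b' @ 6: {1,5,6,7,8,10,11}  [accepting]
'e' @ 7: {1,5,6,7,8,9,10}  [accepting]
'b' @ 8: {1,5,6,7,8,10,11}  [accepting]
'e' @ 9: {1,5,6,7,8,9,10}  [accepting]
'b' @ 10: {1,5,6,7,8,10,11}  [accepting]
'b' @ 11: {1,5,6,7,8,10,11}  [accepting]
'c' @ 12: {1,5,6,7,8,9,10}  [accepting]
final: {1,5,6,7,8,9,10}; accept 1 in set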